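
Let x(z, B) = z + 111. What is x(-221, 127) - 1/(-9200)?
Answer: -1011999/9200 ≈ -110.00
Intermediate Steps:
x(z, B) = 111 + z
x(-221, 127) - 1/(-9200) = (111 - 221) - 1/(-9200) = -110 - 1*(-1/9200) = -110 + 1/9200 = -1011999/9200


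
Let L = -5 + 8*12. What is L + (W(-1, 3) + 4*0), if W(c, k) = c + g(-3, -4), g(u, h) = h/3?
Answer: 266/3 ≈ 88.667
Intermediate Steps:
g(u, h) = h/3 (g(u, h) = h*(⅓) = h/3)
W(c, k) = -4/3 + c (W(c, k) = c + (⅓)*(-4) = c - 4/3 = -4/3 + c)
L = 91 (L = -5 + 96 = 91)
L + (W(-1, 3) + 4*0) = 91 + ((-4/3 - 1) + 4*0) = 91 + (-7/3 + 0) = 91 - 7/3 = 266/3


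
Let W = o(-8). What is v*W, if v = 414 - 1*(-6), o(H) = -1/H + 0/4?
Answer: 105/2 ≈ 52.500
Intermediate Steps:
o(H) = -1/H (o(H) = -1/H + 0*(1/4) = -1/H + 0 = -1/H)
W = 1/8 (W = -1/(-8) = -1*(-1/8) = 1/8 ≈ 0.12500)
v = 420 (v = 414 + 6 = 420)
v*W = 420*(1/8) = 105/2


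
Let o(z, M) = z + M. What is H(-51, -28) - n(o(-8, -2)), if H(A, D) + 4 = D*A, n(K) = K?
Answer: 1434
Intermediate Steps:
o(z, M) = M + z
H(A, D) = -4 + A*D (H(A, D) = -4 + D*A = -4 + A*D)
H(-51, -28) - n(o(-8, -2)) = (-4 - 51*(-28)) - (-2 - 8) = (-4 + 1428) - 1*(-10) = 1424 + 10 = 1434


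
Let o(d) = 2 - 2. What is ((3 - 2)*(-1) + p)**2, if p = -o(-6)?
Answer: 1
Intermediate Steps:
o(d) = 0
p = 0 (p = -1*0 = 0)
((3 - 2)*(-1) + p)**2 = ((3 - 2)*(-1) + 0)**2 = (1*(-1) + 0)**2 = (-1 + 0)**2 = (-1)**2 = 1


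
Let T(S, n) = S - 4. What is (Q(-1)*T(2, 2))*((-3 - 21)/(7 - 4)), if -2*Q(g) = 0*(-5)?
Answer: 0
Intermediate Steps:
T(S, n) = -4 + S
Q(g) = 0 (Q(g) = -0*(-5) = -½*0 = 0)
(Q(-1)*T(2, 2))*((-3 - 21)/(7 - 4)) = (0*(-4 + 2))*((-3 - 21)/(7 - 4)) = (0*(-2))*(-24/3) = 0*(-24*⅓) = 0*(-8) = 0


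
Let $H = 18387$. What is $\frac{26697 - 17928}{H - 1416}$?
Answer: $\frac{2923}{5657} \approx 0.5167$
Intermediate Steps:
$\frac{26697 - 17928}{H - 1416} = \frac{26697 - 17928}{18387 - 1416} = \frac{8769}{16971} = 8769 \cdot \frac{1}{16971} = \frac{2923}{5657}$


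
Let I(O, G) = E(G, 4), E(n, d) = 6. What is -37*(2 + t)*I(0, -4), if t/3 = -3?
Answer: 1554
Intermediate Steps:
t = -9 (t = 3*(-3) = -9)
I(O, G) = 6
-37*(2 + t)*I(0, -4) = -37*(2 - 9)*6 = -(-259)*6 = -37*(-42) = 1554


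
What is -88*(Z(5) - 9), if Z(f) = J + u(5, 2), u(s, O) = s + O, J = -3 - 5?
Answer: 880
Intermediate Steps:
J = -8
u(s, O) = O + s
Z(f) = -1 (Z(f) = -8 + (2 + 5) = -8 + 7 = -1)
-88*(Z(5) - 9) = -88*(-1 - 9) = -88*(-10) = 880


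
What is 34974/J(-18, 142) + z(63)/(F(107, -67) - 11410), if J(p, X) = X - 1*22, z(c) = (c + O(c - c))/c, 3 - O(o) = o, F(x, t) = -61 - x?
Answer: 708625481/2431380 ≈ 291.45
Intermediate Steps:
O(o) = 3 - o
z(c) = (3 + c)/c (z(c) = (c + (3 - (c - c)))/c = (c + (3 - 1*0))/c = (c + (3 + 0))/c = (c + 3)/c = (3 + c)/c)
J(p, X) = -22 + X (J(p, X) = X - 22 = -22 + X)
34974/J(-18, 142) + z(63)/(F(107, -67) - 11410) = 34974/(-22 + 142) + ((3 + 63)/63)/((-61 - 1*107) - 11410) = 34974/120 + ((1/63)*66)/((-61 - 107) - 11410) = 34974*(1/120) + 22/(21*(-168 - 11410)) = 5829/20 + (22/21)/(-11578) = 5829/20 + (22/21)*(-1/11578) = 5829/20 - 11/121569 = 708625481/2431380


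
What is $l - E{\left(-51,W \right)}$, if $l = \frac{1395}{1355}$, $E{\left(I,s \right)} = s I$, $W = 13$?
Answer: $\frac{179952}{271} \approx 664.03$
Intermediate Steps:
$E{\left(I,s \right)} = I s$
$l = \frac{279}{271}$ ($l = 1395 \cdot \frac{1}{1355} = \frac{279}{271} \approx 1.0295$)
$l - E{\left(-51,W \right)} = \frac{279}{271} - \left(-51\right) 13 = \frac{279}{271} - -663 = \frac{279}{271} + 663 = \frac{179952}{271}$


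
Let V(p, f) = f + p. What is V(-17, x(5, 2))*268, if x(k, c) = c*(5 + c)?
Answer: -804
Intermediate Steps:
V(-17, x(5, 2))*268 = (2*(5 + 2) - 17)*268 = (2*7 - 17)*268 = (14 - 17)*268 = -3*268 = -804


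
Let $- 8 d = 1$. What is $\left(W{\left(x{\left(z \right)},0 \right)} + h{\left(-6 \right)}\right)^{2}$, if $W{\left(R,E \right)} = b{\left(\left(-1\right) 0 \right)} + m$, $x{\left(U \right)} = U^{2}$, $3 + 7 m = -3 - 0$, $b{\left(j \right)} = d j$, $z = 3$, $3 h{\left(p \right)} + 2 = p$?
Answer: $\frac{5476}{441} \approx 12.417$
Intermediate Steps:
$d = - \frac{1}{8}$ ($d = \left(- \frac{1}{8}\right) 1 = - \frac{1}{8} \approx -0.125$)
$h{\left(p \right)} = - \frac{2}{3} + \frac{p}{3}$
$b{\left(j \right)} = - \frac{j}{8}$
$m = - \frac{6}{7}$ ($m = - \frac{3}{7} + \frac{-3 - 0}{7} = - \frac{3}{7} + \frac{-3 + 0}{7} = - \frac{3}{7} + \frac{1}{7} \left(-3\right) = - \frac{3}{7} - \frac{3}{7} = - \frac{6}{7} \approx -0.85714$)
$W{\left(R,E \right)} = - \frac{6}{7}$ ($W{\left(R,E \right)} = - \frac{\left(-1\right) 0}{8} - \frac{6}{7} = \left(- \frac{1}{8}\right) 0 - \frac{6}{7} = 0 - \frac{6}{7} = - \frac{6}{7}$)
$\left(W{\left(x{\left(z \right)},0 \right)} + h{\left(-6 \right)}\right)^{2} = \left(- \frac{6}{7} + \left(- \frac{2}{3} + \frac{1}{3} \left(-6\right)\right)\right)^{2} = \left(- \frac{6}{7} - \frac{8}{3}\right)^{2} = \left(- \frac{74}{21}\right)^{2} = \frac{5476}{441}$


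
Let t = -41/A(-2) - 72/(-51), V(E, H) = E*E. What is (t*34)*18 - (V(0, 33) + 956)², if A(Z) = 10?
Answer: -4577906/5 ≈ -9.1558e+5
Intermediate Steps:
V(E, H) = E²
t = -457/170 (t = -41/10 - 72/(-51) = -41*⅒ - 72*(-1/51) = -41/10 + 24/17 = -457/170 ≈ -2.6882)
(t*34)*18 - (V(0, 33) + 956)² = -457/170*34*18 - (0² + 956)² = -457/5*18 - (0 + 956)² = -8226/5 - 1*956² = -8226/5 - 1*913936 = -8226/5 - 913936 = -4577906/5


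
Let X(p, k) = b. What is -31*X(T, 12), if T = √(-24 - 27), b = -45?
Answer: 1395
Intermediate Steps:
T = I*√51 (T = √(-51) = I*√51 ≈ 7.1414*I)
X(p, k) = -45
-31*X(T, 12) = -31*(-45) = 1395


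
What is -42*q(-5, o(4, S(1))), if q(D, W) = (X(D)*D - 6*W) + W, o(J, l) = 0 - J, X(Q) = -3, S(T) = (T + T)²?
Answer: -1470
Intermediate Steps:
S(T) = 4*T² (S(T) = (2*T)² = 4*T²)
o(J, l) = -J
q(D, W) = -5*W - 3*D (q(D, W) = (-3*D - 6*W) + W = (-6*W - 3*D) + W = -5*W - 3*D)
-42*q(-5, o(4, S(1))) = -42*(-(-5)*4 - 3*(-5)) = -42*(-5*(-4) + 15) = -42*(20 + 15) = -42*35 = -1470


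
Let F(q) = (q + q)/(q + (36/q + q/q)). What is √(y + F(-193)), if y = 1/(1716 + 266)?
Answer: 2*√42413223781797/9189543 ≈ 1.4174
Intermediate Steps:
F(q) = 2*q/(1 + q + 36/q) (F(q) = (2*q)/(q + (36/q + 1)) = (2*q)/(q + (1 + 36/q)) = (2*q)/(1 + q + 36/q) = 2*q/(1 + q + 36/q))
y = 1/1982 ≈ 0.00050454
√(y + F(-193)) = √(1/1982 + 2*(-193)²/(36 - 193 + (-193)²)) = √(1/1982 + 2*37249/(36 - 193 + 37249)) = √(1/1982 + 2*37249/37092) = √(1/1982 + 2*37249*(1/37092)) = √(1/1982 + 37249/18546) = √(18461516/9189543) = 2*√42413223781797/9189543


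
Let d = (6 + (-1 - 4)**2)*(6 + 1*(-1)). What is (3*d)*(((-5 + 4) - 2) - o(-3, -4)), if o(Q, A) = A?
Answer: 465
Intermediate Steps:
d = 155 (d = (6 + (-5)**2)*(6 - 1) = (6 + 25)*5 = 31*5 = 155)
(3*d)*(((-5 + 4) - 2) - o(-3, -4)) = (3*155)*(((-5 + 4) - 2) - 1*(-4)) = 465*((-1 - 2) + 4) = 465*(-3 + 4) = 465*1 = 465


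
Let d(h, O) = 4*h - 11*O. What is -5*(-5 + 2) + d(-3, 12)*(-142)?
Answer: 20463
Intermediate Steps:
d(h, O) = -11*O + 4*h
-5*(-5 + 2) + d(-3, 12)*(-142) = -5*(-5 + 2) + (-11*12 + 4*(-3))*(-142) = -5*(-3) + (-132 - 12)*(-142) = 15 - 144*(-142) = 15 + 20448 = 20463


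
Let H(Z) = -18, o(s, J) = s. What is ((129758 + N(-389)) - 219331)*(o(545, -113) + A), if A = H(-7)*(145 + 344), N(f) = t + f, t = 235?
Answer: 740875839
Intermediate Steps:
N(f) = 235 + f
A = -8802 (A = -18*(145 + 344) = -18*489 = -8802)
((129758 + N(-389)) - 219331)*(o(545, -113) + A) = ((129758 + (235 - 389)) - 219331)*(545 - 8802) = ((129758 - 154) - 219331)*(-8257) = (129604 - 219331)*(-8257) = -89727*(-8257) = 740875839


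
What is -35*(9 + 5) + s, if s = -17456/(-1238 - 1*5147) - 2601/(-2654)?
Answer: -8240501491/16945790 ≈ -486.29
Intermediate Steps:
s = 62935609/16945790 (s = -17456/(-1238 - 5147) - 2601*(-1/2654) = -17456/(-6385) + 2601/2654 = -17456*(-1/6385) + 2601/2654 = 17456/6385 + 2601/2654 = 62935609/16945790 ≈ 3.7139)
-35*(9 + 5) + s = -35*(9 + 5) + 62935609/16945790 = -490 + 62935609/16945790 = -8240501491/16945790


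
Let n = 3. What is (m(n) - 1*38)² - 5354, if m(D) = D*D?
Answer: -4513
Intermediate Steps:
m(D) = D²
(m(n) - 1*38)² - 5354 = (3² - 1*38)² - 5354 = (9 - 38)² - 5354 = (-29)² - 5354 = 841 - 5354 = -4513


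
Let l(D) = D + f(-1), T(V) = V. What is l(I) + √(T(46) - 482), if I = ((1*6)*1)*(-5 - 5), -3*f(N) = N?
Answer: -179/3 + 2*I*√109 ≈ -59.667 + 20.881*I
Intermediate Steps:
f(N) = -N/3
I = -60 (I = (6*1)*(-10) = 6*(-10) = -60)
l(D) = ⅓ + D (l(D) = D - ⅓*(-1) = D + ⅓ = ⅓ + D)
l(I) + √(T(46) - 482) = (⅓ - 60) + √(46 - 482) = -179/3 + √(-436) = -179/3 + 2*I*√109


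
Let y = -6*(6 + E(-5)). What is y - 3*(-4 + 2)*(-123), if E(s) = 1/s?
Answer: -3864/5 ≈ -772.80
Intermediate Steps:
E(s) = 1/s
y = -174/5 (y = -6*(6 + 1/(-5)) = -6*(6 - ⅕) = -6*29/5 = -174/5 ≈ -34.800)
y - 3*(-4 + 2)*(-123) = -174/5 - 3*(-4 + 2)*(-123) = -174/5 - 3*(-2)*(-123) = -174/5 + 6*(-123) = -174/5 - 738 = -3864/5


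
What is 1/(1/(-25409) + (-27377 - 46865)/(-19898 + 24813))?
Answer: -124885235/1886419893 ≈ -0.066202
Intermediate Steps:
1/(1/(-25409) + (-27377 - 46865)/(-19898 + 24813)) = 1/(-1/25409 - 74242/4915) = 1/(-1886419893/124885235) = -124885235/1886419893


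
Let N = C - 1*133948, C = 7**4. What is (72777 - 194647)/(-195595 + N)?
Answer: 60935/163571 ≈ 0.37253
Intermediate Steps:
C = 2401
N = -131547 (N = 2401 - 1*133948 = 2401 - 133948 = -131547)
(72777 - 194647)/(-195595 + N) = (72777 - 194647)/(-195595 - 131547) = -121870/(-327142) = -121870*(-1/327142) = 60935/163571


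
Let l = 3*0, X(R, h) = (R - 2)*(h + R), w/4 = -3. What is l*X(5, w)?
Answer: 0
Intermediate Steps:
w = -12 (w = 4*(-3) = -12)
X(R, h) = (-2 + R)*(R + h)
l = 0
l*X(5, w) = 0*(5² - 2*5 - 2*(-12) + 5*(-12)) = 0*(25 - 10 + 24 - 60) = 0*(-21) = 0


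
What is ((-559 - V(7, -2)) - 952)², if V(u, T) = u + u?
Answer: 2325625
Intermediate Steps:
V(u, T) = 2*u
((-559 - V(7, -2)) - 952)² = ((-559 - 2*7) - 952)² = ((-559 - 1*14) - 952)² = ((-559 - 14) - 952)² = (-573 - 952)² = (-1525)² = 2325625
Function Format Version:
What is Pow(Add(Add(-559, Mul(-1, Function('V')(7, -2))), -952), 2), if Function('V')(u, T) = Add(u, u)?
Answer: 2325625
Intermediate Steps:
Function('V')(u, T) = Mul(2, u)
Pow(Add(Add(-559, Mul(-1, Function('V')(7, -2))), -952), 2) = Pow(Add(Add(-559, Mul(-1, Mul(2, 7))), -952), 2) = Pow(Add(Add(-559, Mul(-1, 14)), -952), 2) = Pow(Add(Add(-559, -14), -952), 2) = Pow(Add(-573, -952), 2) = Pow(-1525, 2) = 2325625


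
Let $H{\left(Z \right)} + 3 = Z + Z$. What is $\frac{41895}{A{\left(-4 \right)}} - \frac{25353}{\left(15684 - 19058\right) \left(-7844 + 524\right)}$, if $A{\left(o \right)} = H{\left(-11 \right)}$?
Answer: $- \frac{13796132499}{8232560} \approx -1675.8$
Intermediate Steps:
$H{\left(Z \right)} = -3 + 2 Z$ ($H{\left(Z \right)} = -3 + \left(Z + Z\right) = -3 + 2 Z$)
$A{\left(o \right)} = -25$ ($A{\left(o \right)} = -3 + 2 \left(-11\right) = -3 - 22 = -25$)
$\frac{41895}{A{\left(-4 \right)}} - \frac{25353}{\left(15684 - 19058\right) \left(-7844 + 524\right)} = \frac{41895}{-25} - \frac{25353}{\left(15684 - 19058\right) \left(-7844 + 524\right)} = 41895 \left(- \frac{1}{25}\right) - \frac{25353}{\left(-3374\right) \left(-7320\right)} = - \frac{8379}{5} - \frac{25353}{24697680} = - \frac{8379}{5} - \frac{8451}{8232560} = - \frac{13796132499}{8232560}$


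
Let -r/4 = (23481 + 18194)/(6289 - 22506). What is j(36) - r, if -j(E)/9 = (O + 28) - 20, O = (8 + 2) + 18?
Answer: -5421008/16217 ≈ -334.28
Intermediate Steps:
O = 28 (O = 10 + 18 = 28)
j(E) = -324 (j(E) = -9*((28 + 28) - 20) = -9*(56 - 20) = -9*36 = -324)
r = 166700/16217 (r = -4*(23481 + 18194)/(6289 - 22506) = -166700/(-16217) = -166700*(-1)/16217 = -4*(-41675/16217) = 166700/16217 ≈ 10.279)
j(36) - r = -324 - 1*166700/16217 = -324 - 166700/16217 = -5421008/16217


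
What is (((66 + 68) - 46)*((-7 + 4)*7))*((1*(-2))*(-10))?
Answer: -36960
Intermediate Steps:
(((66 + 68) - 46)*((-7 + 4)*7))*((1*(-2))*(-10)) = ((134 - 46)*(-3*7))*(-2*(-10)) = (88*(-21))*20 = -1848*20 = -36960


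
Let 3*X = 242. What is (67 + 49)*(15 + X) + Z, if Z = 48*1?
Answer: 33436/3 ≈ 11145.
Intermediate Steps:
X = 242/3 (X = (⅓)*242 = 242/3 ≈ 80.667)
Z = 48
(67 + 49)*(15 + X) + Z = (67 + 49)*(15 + 242/3) + 48 = 116*(287/3) + 48 = 33292/3 + 48 = 33436/3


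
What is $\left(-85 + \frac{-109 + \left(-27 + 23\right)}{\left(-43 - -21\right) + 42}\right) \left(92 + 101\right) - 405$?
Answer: $- \frac{358009}{20} \approx -17900.0$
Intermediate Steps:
$\left(-85 + \frac{-109 + \left(-27 + 23\right)}{\left(-43 - -21\right) + 42}\right) \left(92 + 101\right) - 405 = \left(-85 + \frac{-109 - 4}{\left(-43 + 21\right) + 42}\right) 193 - 405 = \left(-85 - \frac{113}{-22 + 42}\right) 193 - 405 = \left(-85 - \frac{113}{20}\right) 193 - 405 = \left(- \frac{1813}{20}\right) 193 - 405 = - \frac{349909}{20} - 405 = - \frac{358009}{20}$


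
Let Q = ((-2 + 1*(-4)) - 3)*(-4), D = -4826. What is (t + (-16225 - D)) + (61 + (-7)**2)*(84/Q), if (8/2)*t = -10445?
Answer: -165043/12 ≈ -13754.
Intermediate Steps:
t = -10445/4 (t = (1/4)*(-10445) = -10445/4 ≈ -2611.3)
Q = 36 (Q = ((-2 - 4) - 3)*(-4) = (-6 - 3)*(-4) = -9*(-4) = 36)
(t + (-16225 - D)) + (61 + (-7)**2)*(84/Q) = (-10445/4 + (-16225 - 1*(-4826))) + (61 + (-7)**2)*(84/36) = (-10445/4 + (-16225 + 4826)) + (61 + 49)*(84*(1/36)) = (-10445/4 - 11399) + 110*(7/3) = -56041/4 + 770/3 = -165043/12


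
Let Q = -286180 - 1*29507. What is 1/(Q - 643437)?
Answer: -1/959124 ≈ -1.0426e-6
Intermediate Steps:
Q = -315687 (Q = -286180 - 29507 = -315687)
1/(Q - 643437) = 1/(-315687 - 643437) = 1/(-959124) = -1/959124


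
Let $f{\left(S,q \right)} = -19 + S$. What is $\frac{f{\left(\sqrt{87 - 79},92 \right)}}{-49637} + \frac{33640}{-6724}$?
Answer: $- \frac{417415231}{83439797} - \frac{2 \sqrt{2}}{49637} \approx -5.0026$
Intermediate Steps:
$\frac{f{\left(\sqrt{87 - 79},92 \right)}}{-49637} + \frac{33640}{-6724} = \frac{-19 + \sqrt{87 - 79}}{-49637} + \frac{33640}{-6724} = \left(-19 + \sqrt{8}\right) \left(- \frac{1}{49637}\right) + 33640 \left(- \frac{1}{6724}\right) = \left(-19 + 2 \sqrt{2}\right) \left(- \frac{1}{49637}\right) - \frac{8410}{1681} = \left(\frac{19}{49637} - \frac{2 \sqrt{2}}{49637}\right) - \frac{8410}{1681} = - \frac{417415231}{83439797} - \frac{2 \sqrt{2}}{49637}$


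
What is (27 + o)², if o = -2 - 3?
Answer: 484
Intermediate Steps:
o = -5
(27 + o)² = (27 - 5)² = 22² = 484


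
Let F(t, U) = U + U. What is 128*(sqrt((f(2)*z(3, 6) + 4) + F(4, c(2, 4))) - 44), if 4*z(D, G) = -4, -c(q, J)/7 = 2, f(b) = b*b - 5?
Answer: -5632 + 128*I*sqrt(23) ≈ -5632.0 + 613.87*I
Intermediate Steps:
f(b) = -5 + b**2 (f(b) = b**2 - 5 = -5 + b**2)
c(q, J) = -14 (c(q, J) = -7*2 = -14)
z(D, G) = -1 (z(D, G) = (1/4)*(-4) = -1)
F(t, U) = 2*U
128*(sqrt((f(2)*z(3, 6) + 4) + F(4, c(2, 4))) - 44) = 128*(sqrt(((-5 + 2**2)*(-1) + 4) + 2*(-14)) - 44) = 128*(sqrt(((-5 + 4)*(-1) + 4) - 28) - 44) = 128*(sqrt((-1*(-1) + 4) - 28) - 44) = 128*(sqrt((1 + 4) - 28) - 44) = 128*(sqrt(5 - 28) - 44) = 128*(sqrt(-23) - 44) = 128*(I*sqrt(23) - 44) = 128*(-44 + I*sqrt(23)) = -5632 + 128*I*sqrt(23)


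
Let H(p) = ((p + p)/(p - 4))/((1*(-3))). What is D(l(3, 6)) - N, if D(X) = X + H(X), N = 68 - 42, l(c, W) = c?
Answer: -21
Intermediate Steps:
N = 26
H(p) = -2*p/(3*(-4 + p)) (H(p) = ((2*p)/(-4 + p))/(-3) = (2*p/(-4 + p))*(-1/3) = -2*p/(3*(-4 + p)))
D(X) = X - 2*X/(-12 + 3*X)
D(l(3, 6)) - N = (1/3)*3*(-14 + 3*3)/(-4 + 3) - 1*26 = (1/3)*3*(-14 + 9)/(-1) - 26 = (1/3)*3*(-1)*(-5) - 26 = 5 - 26 = -21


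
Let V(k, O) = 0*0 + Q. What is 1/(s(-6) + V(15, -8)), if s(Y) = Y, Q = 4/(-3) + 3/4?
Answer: -12/79 ≈ -0.15190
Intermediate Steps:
Q = -7/12 (Q = 4*(-⅓) + 3*(¼) = -4/3 + ¾ = -7/12 ≈ -0.58333)
V(k, O) = -7/12 (V(k, O) = 0*0 - 7/12 = 0 - 7/12 = -7/12)
1/(s(-6) + V(15, -8)) = 1/(-6 - 7/12) = 1/(-79/12) = -12/79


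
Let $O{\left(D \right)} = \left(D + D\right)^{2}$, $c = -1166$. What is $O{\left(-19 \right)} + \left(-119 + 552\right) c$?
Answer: $-503434$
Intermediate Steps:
$O{\left(D \right)} = 4 D^{2}$ ($O{\left(D \right)} = \left(2 D\right)^{2} = 4 D^{2}$)
$O{\left(-19 \right)} + \left(-119 + 552\right) c = 4 \left(-19\right)^{2} + \left(-119 + 552\right) \left(-1166\right) = 4 \cdot 361 + 433 \left(-1166\right) = 1444 - 504878 = -503434$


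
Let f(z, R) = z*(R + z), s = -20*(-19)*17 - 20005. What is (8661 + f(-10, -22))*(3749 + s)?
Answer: -87977876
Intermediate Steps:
s = -13545 (s = 380*17 - 20005 = 6460 - 20005 = -13545)
(8661 + f(-10, -22))*(3749 + s) = (8661 - 10*(-22 - 10))*(3749 - 13545) = (8661 - 10*(-32))*(-9796) = (8661 + 320)*(-9796) = 8981*(-9796) = -87977876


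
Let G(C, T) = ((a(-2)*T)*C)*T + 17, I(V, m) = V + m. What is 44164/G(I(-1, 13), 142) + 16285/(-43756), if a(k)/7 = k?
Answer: -57098447459/148224981460 ≈ -0.38521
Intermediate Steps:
a(k) = 7*k
G(C, T) = 17 - 14*C*T**2 (G(C, T) = (((7*(-2))*T)*C)*T + 17 = ((-14*T)*C)*T + 17 = (-14*C*T)*T + 17 = -14*C*T**2 + 17 = 17 - 14*C*T**2)
44164/G(I(-1, 13), 142) + 16285/(-43756) = 44164/(17 - 14*(-1 + 13)*142**2) + 16285/(-43756) = 44164/(17 - 14*12*20164) + 16285*(-1/43756) = 44164/(17 - 3387552) - 16285/43756 = 44164/(-3387535) - 16285/43756 = 44164*(-1/3387535) - 16285/43756 = -44164/3387535 - 16285/43756 = -57098447459/148224981460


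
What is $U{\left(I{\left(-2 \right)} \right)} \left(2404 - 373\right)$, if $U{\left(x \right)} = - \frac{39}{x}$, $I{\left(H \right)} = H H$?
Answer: $- \frac{79209}{4} \approx -19802.0$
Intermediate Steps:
$I{\left(H \right)} = H^{2}$
$U{\left(I{\left(-2 \right)} \right)} \left(2404 - 373\right) = - \frac{39}{\left(-2\right)^{2}} \left(2404 - 373\right) = - \frac{39}{4} \left(2404 - 373\right) = \left(-39\right) \frac{1}{4} \cdot 2031 = \left(- \frac{39}{4}\right) 2031 = - \frac{79209}{4}$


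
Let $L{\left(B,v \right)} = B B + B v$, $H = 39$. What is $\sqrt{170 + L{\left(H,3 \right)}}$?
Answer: $4 \sqrt{113} \approx 42.521$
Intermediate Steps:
$L{\left(B,v \right)} = B^{2} + B v$
$\sqrt{170 + L{\left(H,3 \right)}} = \sqrt{170 + 39 \left(39 + 3\right)} = \sqrt{170 + 39 \cdot 42} = \sqrt{170 + 1638} = \sqrt{1808} = 4 \sqrt{113}$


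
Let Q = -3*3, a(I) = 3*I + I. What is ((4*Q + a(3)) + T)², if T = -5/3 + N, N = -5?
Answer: 8464/9 ≈ 940.44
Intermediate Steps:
a(I) = 4*I
Q = -9
T = -20/3 (T = -5/3 - 5 = -20/3 ≈ -6.6667)
((4*Q + a(3)) + T)² = ((4*(-9) + 4*3) - 20/3)² = ((-36 + 12) - 20/3)² = (-24 - 20/3)² = (-92/3)² = 8464/9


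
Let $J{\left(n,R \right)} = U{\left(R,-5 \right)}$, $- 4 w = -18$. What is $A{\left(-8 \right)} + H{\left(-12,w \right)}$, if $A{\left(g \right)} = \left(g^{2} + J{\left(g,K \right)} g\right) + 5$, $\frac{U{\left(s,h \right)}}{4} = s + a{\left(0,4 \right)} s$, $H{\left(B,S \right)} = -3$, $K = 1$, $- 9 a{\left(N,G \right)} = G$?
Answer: $\frac{434}{9} \approx 48.222$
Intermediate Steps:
$w = \frac{9}{2}$ ($w = \left(- \frac{1}{4}\right) \left(-18\right) = \frac{9}{2} \approx 4.5$)
$a{\left(N,G \right)} = - \frac{G}{9}$
$U{\left(s,h \right)} = \frac{20 s}{9}$ ($U{\left(s,h \right)} = 4 \left(s + \left(- \frac{1}{9}\right) 4 s\right) = 4 \left(s - \frac{4 s}{9}\right) = 4 \frac{5 s}{9} = \frac{20 s}{9}$)
$J{\left(n,R \right)} = \frac{20 R}{9}$
$A{\left(g \right)} = 5 + g^{2} + \frac{20 g}{9}$ ($A{\left(g \right)} = \left(g^{2} + \frac{20}{9} \cdot 1 g\right) + 5 = \left(g^{2} + \frac{20 g}{9}\right) + 5 = 5 + g^{2} + \frac{20 g}{9}$)
$A{\left(-8 \right)} + H{\left(-12,w \right)} = \left(5 + \left(-8\right)^{2} + \frac{20}{9} \left(-8\right)\right) - 3 = \left(5 + 64 - \frac{160}{9}\right) - 3 = \frac{461}{9} - 3 = \frac{434}{9}$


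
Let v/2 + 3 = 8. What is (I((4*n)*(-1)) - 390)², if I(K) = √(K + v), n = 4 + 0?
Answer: (390 - I*√6)² ≈ 1.5209e+5 - 1911.0*I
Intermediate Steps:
v = 10 (v = -6 + 2*8 = -6 + 16 = 10)
n = 4
I(K) = √(10 + K) (I(K) = √(K + 10) = √(10 + K))
(I((4*n)*(-1)) - 390)² = (√(10 + (4*4)*(-1)) - 390)² = (√(10 + 16*(-1)) - 390)² = (√(10 - 16) - 390)² = (√(-6) - 390)² = (I*√6 - 390)² = (-390 + I*√6)²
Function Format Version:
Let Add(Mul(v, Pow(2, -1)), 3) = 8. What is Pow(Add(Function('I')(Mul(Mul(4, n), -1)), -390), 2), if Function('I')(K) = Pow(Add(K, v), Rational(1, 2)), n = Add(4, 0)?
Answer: Pow(Add(390, Mul(-1, I, Pow(6, Rational(1, 2)))), 2) ≈ Add(1.5209e+5, Mul(-1911., I))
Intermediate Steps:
v = 10 (v = Add(-6, Mul(2, 8)) = Add(-6, 16) = 10)
n = 4
Function('I')(K) = Pow(Add(10, K), Rational(1, 2)) (Function('I')(K) = Pow(Add(K, 10), Rational(1, 2)) = Pow(Add(10, K), Rational(1, 2)))
Pow(Add(Function('I')(Mul(Mul(4, n), -1)), -390), 2) = Pow(Add(Pow(Add(10, Mul(Mul(4, 4), -1)), Rational(1, 2)), -390), 2) = Pow(Add(Pow(Add(10, Mul(16, -1)), Rational(1, 2)), -390), 2) = Pow(Add(Pow(Add(10, -16), Rational(1, 2)), -390), 2) = Pow(Add(Pow(-6, Rational(1, 2)), -390), 2) = Pow(Add(Mul(I, Pow(6, Rational(1, 2))), -390), 2) = Pow(Add(-390, Mul(I, Pow(6, Rational(1, 2)))), 2)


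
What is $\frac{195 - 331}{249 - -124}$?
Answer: $- \frac{136}{373} \approx -0.36461$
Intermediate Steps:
$\frac{195 - 331}{249 - -124} = - \frac{136}{249 + 124} = - \frac{136}{373}$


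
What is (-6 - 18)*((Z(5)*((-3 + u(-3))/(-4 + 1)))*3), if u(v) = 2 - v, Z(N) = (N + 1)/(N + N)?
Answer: 144/5 ≈ 28.800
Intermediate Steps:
Z(N) = (1 + N)/(2*N) (Z(N) = (1 + N)/((2*N)) = (1 + N)*(1/(2*N)) = (1 + N)/(2*N))
(-6 - 18)*((Z(5)*((-3 + u(-3))/(-4 + 1)))*3) = (-6 - 18)*((((1/2)*(1 + 5)/5)*((-3 + (2 - 1*(-3)))/(-4 + 1)))*3) = -24*((1/2)*(1/5)*6)*((-3 + (2 + 3))/(-3))*3 = -24*3*((-3 + 5)*(-1/3))/5*3 = -24*3*(2*(-1/3))/5*3 = -24*(3/5)*(-2/3)*3 = -(-48)*3/5 = -24*(-6/5) = 144/5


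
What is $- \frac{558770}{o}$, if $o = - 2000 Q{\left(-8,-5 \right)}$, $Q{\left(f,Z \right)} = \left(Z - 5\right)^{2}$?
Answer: $\frac{55877}{20000} \approx 2.7938$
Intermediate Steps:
$Q{\left(f,Z \right)} = \left(-5 + Z\right)^{2}$
$o = -200000$ ($o = - 2000 \left(-5 - 5\right)^{2} = - 2000 \left(-10\right)^{2} = \left(-2000\right) 100 = -200000$)
$- \frac{558770}{o} = - \frac{558770}{-200000} = \left(-558770\right) \left(- \frac{1}{200000}\right) = \frac{55877}{20000}$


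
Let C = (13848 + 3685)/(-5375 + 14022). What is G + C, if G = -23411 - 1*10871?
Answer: -296418921/8647 ≈ -34280.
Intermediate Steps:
G = -34282 (G = -23411 - 10871 = -34282)
C = 17533/8647 ≈ 2.0276
G + C = -34282 + 17533/8647 = -296418921/8647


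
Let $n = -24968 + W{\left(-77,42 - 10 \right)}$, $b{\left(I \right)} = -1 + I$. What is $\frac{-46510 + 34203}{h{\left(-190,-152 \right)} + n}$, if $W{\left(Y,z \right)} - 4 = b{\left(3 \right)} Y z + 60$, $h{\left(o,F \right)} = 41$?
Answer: $\frac{397}{961} \approx 0.41311$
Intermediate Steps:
$W{\left(Y,z \right)} = 64 + 2 Y z$ ($W{\left(Y,z \right)} = 4 + \left(\left(-1 + 3\right) Y z + 60\right) = 4 + \left(2 Y z + 60\right) = 4 + \left(60 + 2 Y z\right) = 64 + 2 Y z$)
$n = -29832$ ($n = -24968 + \left(64 + 2 \left(-77\right) \left(42 - 10\right)\right) = -24968 + \left(64 + 2 \left(-77\right) 32\right) = -24968 + \left(64 - 4928\right) = -24968 - 4864 = -29832$)
$\frac{-46510 + 34203}{h{\left(-190,-152 \right)} + n} = \frac{-46510 + 34203}{41 - 29832} = - \frac{12307}{-29791} = \left(-12307\right) \left(- \frac{1}{29791}\right) = \frac{397}{961}$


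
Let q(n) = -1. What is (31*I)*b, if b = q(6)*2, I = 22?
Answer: -1364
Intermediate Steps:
b = -2 (b = -1*2 = -2)
(31*I)*b = (31*22)*(-2) = 682*(-2) = -1364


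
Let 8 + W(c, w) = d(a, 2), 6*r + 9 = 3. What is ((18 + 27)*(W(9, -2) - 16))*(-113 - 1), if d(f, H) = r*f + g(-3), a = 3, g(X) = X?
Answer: 153900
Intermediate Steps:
r = -1 (r = -3/2 + (⅙)*3 = -3/2 + ½ = -1)
d(f, H) = -3 - f (d(f, H) = -f - 3 = -3 - f)
W(c, w) = -14 (W(c, w) = -8 + (-3 - 1*3) = -8 + (-3 - 3) = -8 - 6 = -14)
((18 + 27)*(W(9, -2) - 16))*(-113 - 1) = ((18 + 27)*(-14 - 16))*(-113 - 1) = (45*(-30))*(-114) = -1350*(-114) = 153900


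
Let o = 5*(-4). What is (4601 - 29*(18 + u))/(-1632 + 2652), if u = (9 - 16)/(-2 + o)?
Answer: 5969/1496 ≈ 3.9900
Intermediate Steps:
o = -20
u = 7/22 (u = (9 - 16)/(-2 - 20) = -7/(-22) = -7*(-1/22) = 7/22 ≈ 0.31818)
(4601 - 29*(18 + u))/(-1632 + 2652) = (4601 - 29*(18 + 7/22))/(-1632 + 2652) = (4601 - 29*403/22)/1020 = (4601 - 11687/22)*(1/1020) = (89535/22)*(1/1020) = 5969/1496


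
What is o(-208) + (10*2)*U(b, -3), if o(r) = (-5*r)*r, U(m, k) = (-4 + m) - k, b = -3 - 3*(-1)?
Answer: -216340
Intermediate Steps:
b = 0 (b = -3 + 3 = 0)
U(m, k) = -4 + m - k
o(r) = -5*r²
o(-208) + (10*2)*U(b, -3) = -5*(-208)² + (10*2)*(-4 + 0 - 1*(-3)) = -5*43264 + 20*(-4 + 0 + 3) = -216320 + 20*(-1) = -216320 - 20 = -216340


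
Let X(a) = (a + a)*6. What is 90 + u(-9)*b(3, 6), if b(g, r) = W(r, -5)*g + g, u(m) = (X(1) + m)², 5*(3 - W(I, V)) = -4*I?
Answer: 1638/5 ≈ 327.60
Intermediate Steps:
X(a) = 12*a (X(a) = (2*a)*6 = 12*a)
W(I, V) = 3 + 4*I/5 (W(I, V) = 3 - (-4)*I/5 = 3 + 4*I/5)
u(m) = (12 + m)² (u(m) = (12*1 + m)² = (12 + m)²)
b(g, r) = g + g*(3 + 4*r/5) (b(g, r) = (3 + 4*r/5)*g + g = g*(3 + 4*r/5) + g = g + g*(3 + 4*r/5))
90 + u(-9)*b(3, 6) = 90 + (12 - 9)²*((⅘)*3*(5 + 6)) = 90 + 3²*((⅘)*3*11) = 90 + 9*(132/5) = 90 + 1188/5 = 1638/5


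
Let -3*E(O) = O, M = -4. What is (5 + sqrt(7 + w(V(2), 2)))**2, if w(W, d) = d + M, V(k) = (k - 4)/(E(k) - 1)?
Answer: (5 + sqrt(5))**2 ≈ 52.361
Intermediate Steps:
E(O) = -O/3
V(k) = (-4 + k)/(-1 - k/3) (V(k) = (k - 4)/(-k/3 - 1) = (-4 + k)/(-1 - k/3))
w(W, d) = -4 + d (w(W, d) = d - 4 = -4 + d)
(5 + sqrt(7 + w(V(2), 2)))**2 = (5 + sqrt(7 + (-4 + 2)))**2 = (5 + sqrt(7 - 2))**2 = (5 + sqrt(5))**2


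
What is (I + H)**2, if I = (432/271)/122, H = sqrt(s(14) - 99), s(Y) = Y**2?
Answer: 26507620873/273273961 + 432*sqrt(97)/16531 ≈ 97.258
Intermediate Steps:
H = sqrt(97) (H = sqrt(14**2 - 99) = sqrt(196 - 99) = sqrt(97) ≈ 9.8489)
I = 216/16531 (I = (432*(1/271))*(1/122) = (432/271)*(1/122) = 216/16531 ≈ 0.013066)
(I + H)**2 = (216/16531 + sqrt(97))**2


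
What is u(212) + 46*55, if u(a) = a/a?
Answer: 2531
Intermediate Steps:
u(a) = 1
u(212) + 46*55 = 1 + 46*55 = 1 + 2530 = 2531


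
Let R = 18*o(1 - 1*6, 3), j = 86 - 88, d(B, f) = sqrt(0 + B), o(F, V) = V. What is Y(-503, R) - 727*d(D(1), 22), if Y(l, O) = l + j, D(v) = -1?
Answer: -505 - 727*I ≈ -505.0 - 727.0*I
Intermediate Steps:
d(B, f) = sqrt(B)
j = -2
R = 54 (R = 18*3 = 54)
Y(l, O) = -2 + l (Y(l, O) = l - 2 = -2 + l)
Y(-503, R) - 727*d(D(1), 22) = (-2 - 503) - 727*sqrt(-1) = -505 - 727*I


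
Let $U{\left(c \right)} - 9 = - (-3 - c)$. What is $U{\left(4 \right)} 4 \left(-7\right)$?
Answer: $-448$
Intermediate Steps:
$U{\left(c \right)} = 12 + c$ ($U{\left(c \right)} = 9 - \left(-3 - c\right) = 9 + \left(3 + c\right) = 12 + c$)
$U{\left(4 \right)} 4 \left(-7\right) = \left(12 + 4\right) 4 \left(-7\right) = 16 \cdot 4 \left(-7\right) = 64 \left(-7\right) = -448$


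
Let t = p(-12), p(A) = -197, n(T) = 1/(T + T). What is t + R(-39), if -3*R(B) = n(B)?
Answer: -46097/234 ≈ -197.00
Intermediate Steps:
n(T) = 1/(2*T)
R(B) = -1/(6*B)
t = -197
t + R(-39) = -197 - ⅙/(-39) = -197 - ⅙*(-1/39) = -197 + 1/234 = -46097/234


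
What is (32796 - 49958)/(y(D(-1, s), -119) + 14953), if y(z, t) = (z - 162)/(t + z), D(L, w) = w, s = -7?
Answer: -2162412/1884247 ≈ -1.1476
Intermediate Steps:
y(z, t) = (-162 + z)/(t + z)
(32796 - 49958)/(y(D(-1, s), -119) + 14953) = (32796 - 49958)/((-162 - 7)/(-119 - 7) + 14953) = -17162/(-169/(-126) + 14953) = -17162/(-1/126*(-169) + 14953) = -17162/(169/126 + 14953) = -17162/1884247/126 = -17162*126/1884247 = -2162412/1884247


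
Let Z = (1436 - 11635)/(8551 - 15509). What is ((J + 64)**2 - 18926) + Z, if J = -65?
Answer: -18809993/994 ≈ -18924.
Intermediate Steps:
Z = 1457/994 (Z = -10199/(-6958) = -10199*(-1/6958) = 1457/994 ≈ 1.4658)
((J + 64)**2 - 18926) + Z = ((-65 + 64)**2 - 18926) + 1457/994 = ((-1)**2 - 18926) + 1457/994 = (1 - 18926) + 1457/994 = -18925 + 1457/994 = -18809993/994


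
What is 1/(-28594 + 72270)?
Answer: 1/43676 ≈ 2.2896e-5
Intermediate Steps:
1/(-28594 + 72270) = 1/43676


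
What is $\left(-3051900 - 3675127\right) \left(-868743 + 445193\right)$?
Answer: $2849232285850$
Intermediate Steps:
$\left(-3051900 - 3675127\right) \left(-868743 + 445193\right) = \left(-6727027\right) \left(-423550\right) = 2849232285850$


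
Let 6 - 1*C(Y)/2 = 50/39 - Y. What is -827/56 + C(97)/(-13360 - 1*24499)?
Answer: -1221510631/82684056 ≈ -14.773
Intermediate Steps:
C(Y) = 368/39 + 2*Y (C(Y) = 12 - 2*(50/39 - Y) = 12 + (-100/39 + 2*Y) = 368/39 + 2*Y)
-827/56 + C(97)/(-13360 - 1*24499) = -827/56 + (368/39 + 2*97)/(-13360 - 1*24499) = -827*1/56 + (368/39 + 194)/(-13360 - 24499) = -827/56 + (7934/39)/(-37859) = -827/56 + (7934/39)*(-1/37859) = -827/56 - 7934/1476501 = -1221510631/82684056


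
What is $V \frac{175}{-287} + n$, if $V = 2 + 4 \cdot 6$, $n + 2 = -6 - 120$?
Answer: $- \frac{5898}{41} \approx -143.85$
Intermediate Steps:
$n = -128$ ($n = -2 - 126 = -128$)
$V = 26$ ($V = 2 + 24 = 26$)
$V \frac{175}{-287} + n = 26 \frac{175}{-287} - 128 = 26 \cdot 175 \left(- \frac{1}{287}\right) - 128 = 26 \left(- \frac{25}{41}\right) - 128 = - \frac{650}{41} - 128 = - \frac{5898}{41}$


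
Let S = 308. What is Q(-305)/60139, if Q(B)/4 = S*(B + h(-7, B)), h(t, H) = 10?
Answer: -363440/60139 ≈ -6.0433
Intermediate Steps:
Q(B) = 12320 + 1232*B (Q(B) = 4*(308*(B + 10)) = 4*(308*(10 + B)) = 4*(3080 + 308*B) = 12320 + 1232*B)
Q(-305)/60139 = (12320 + 1232*(-305))/60139 = (12320 - 375760)*(1/60139) = -363440*1/60139 = -363440/60139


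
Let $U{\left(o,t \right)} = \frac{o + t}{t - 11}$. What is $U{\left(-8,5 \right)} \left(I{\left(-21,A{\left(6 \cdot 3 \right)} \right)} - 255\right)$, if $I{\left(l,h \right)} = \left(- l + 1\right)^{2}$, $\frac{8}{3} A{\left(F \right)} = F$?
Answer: $\frac{229}{2} \approx 114.5$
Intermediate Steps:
$A{\left(F \right)} = \frac{3 F}{8}$
$U{\left(o,t \right)} = \frac{o + t}{-11 + t}$
$I{\left(l,h \right)} = \left(1 - l\right)^{2}$
$U{\left(-8,5 \right)} \left(I{\left(-21,A{\left(6 \cdot 3 \right)} \right)} - 255\right) = \frac{-8 + 5}{-11 + 5} \left(\left(-1 - 21\right)^{2} - 255\right) = \frac{1}{-6} \left(-3\right) \left(\left(-22\right)^{2} - 255\right) = \left(- \frac{1}{6}\right) \left(-3\right) \left(484 - 255\right) = \frac{1}{2} \cdot 229 = \frac{229}{2}$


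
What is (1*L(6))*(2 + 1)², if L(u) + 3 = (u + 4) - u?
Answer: 9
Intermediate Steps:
L(u) = 1 (L(u) = -3 + ((u + 4) - u) = -3 + ((4 + u) - u) = -3 + 4 = 1)
(1*L(6))*(2 + 1)² = (1*1)*(2 + 1)² = 1*3² = 1*9 = 9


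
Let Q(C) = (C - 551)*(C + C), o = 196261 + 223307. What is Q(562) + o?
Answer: 431932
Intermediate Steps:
o = 419568
Q(C) = 2*C*(-551 + C) (Q(C) = (-551 + C)*(2*C) = 2*C*(-551 + C))
Q(562) + o = 2*562*(-551 + 562) + 419568 = 2*562*11 + 419568 = 12364 + 419568 = 431932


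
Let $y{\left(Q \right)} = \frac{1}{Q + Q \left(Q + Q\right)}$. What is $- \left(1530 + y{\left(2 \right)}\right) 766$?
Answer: $- \frac{5860283}{5} \approx -1.1721 \cdot 10^{6}$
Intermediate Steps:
$y{\left(Q \right)} = \frac{1}{Q + 2 Q^{2}}$ ($y{\left(Q \right)} = \frac{1}{Q + Q 2 Q} = \frac{1}{Q + 2 Q^{2}}$)
$- \left(1530 + y{\left(2 \right)}\right) 766 = - \left(1530 + \frac{1}{2 \left(1 + 2 \cdot 2\right)}\right) 766 = - \left(1530 + \frac{1}{2 \left(1 + 4\right)}\right) 766 = - \left(1530 + \frac{1}{2 \cdot 5}\right) 766 = - \left(1530 + \frac{1}{2} \cdot \frac{1}{5}\right) 766 = - \left(1530 + \frac{1}{10}\right) 766 = - \frac{15301 \cdot 766}{10} = \left(-1\right) \frac{5860283}{5} = - \frac{5860283}{5}$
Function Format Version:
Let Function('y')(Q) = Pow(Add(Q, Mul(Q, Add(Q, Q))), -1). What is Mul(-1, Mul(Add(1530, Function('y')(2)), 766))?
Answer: Rational(-5860283, 5) ≈ -1.1721e+6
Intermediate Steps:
Function('y')(Q) = Pow(Add(Q, Mul(2, Pow(Q, 2))), -1) (Function('y')(Q) = Pow(Add(Q, Mul(Q, Mul(2, Q))), -1) = Pow(Add(Q, Mul(2, Pow(Q, 2))), -1))
Mul(-1, Mul(Add(1530, Function('y')(2)), 766)) = Mul(-1, Mul(Add(1530, Mul(Pow(2, -1), Pow(Add(1, Mul(2, 2)), -1))), 766)) = Mul(-1, Mul(Add(1530, Mul(Rational(1, 2), Pow(Add(1, 4), -1))), 766)) = Mul(-1, Mul(Add(1530, Mul(Rational(1, 2), Pow(5, -1))), 766)) = Mul(-1, Mul(Add(1530, Mul(Rational(1, 2), Rational(1, 5))), 766)) = Mul(-1, Mul(Add(1530, Rational(1, 10)), 766)) = Mul(-1, Mul(Rational(15301, 10), 766)) = Mul(-1, Rational(5860283, 5)) = Rational(-5860283, 5)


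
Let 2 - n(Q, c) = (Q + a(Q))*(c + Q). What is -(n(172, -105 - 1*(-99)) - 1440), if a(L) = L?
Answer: 58542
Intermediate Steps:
n(Q, c) = 2 - 2*Q*(Q + c) (n(Q, c) = 2 - (Q + Q)*(c + Q) = 2 - 2*Q*(Q + c))
-(n(172, -105 - 1*(-99)) - 1440) = -((2 - 2*172² - 2*172*(-105 - 1*(-99))) - 1440) = -((2 - 2*29584 - 2*172*(-105 + 99)) - 1440) = -((2 - 59168 - 2*172*(-6)) - 1440) = -((2 - 59168 + 2064) - 1440) = -(-57102 - 1440) = -1*(-58542) = 58542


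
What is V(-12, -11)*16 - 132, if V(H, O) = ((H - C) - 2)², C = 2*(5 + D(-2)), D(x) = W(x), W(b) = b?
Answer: 6268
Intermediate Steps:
D(x) = x
C = 6 (C = 2*(5 - 2) = 2*3 = 6)
V(H, O) = (-8 + H)² (V(H, O) = ((H - 1*6) - 2)² = ((H - 6) - 2)² = ((-6 + H) - 2)² = (-8 + H)²)
V(-12, -11)*16 - 132 = (-8 - 12)²*16 - 132 = (-20)²*16 - 132 = 400*16 - 132 = 6400 - 132 = 6268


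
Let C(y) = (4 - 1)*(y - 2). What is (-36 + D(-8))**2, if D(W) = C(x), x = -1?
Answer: 2025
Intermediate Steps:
C(y) = -6 + 3*y (C(y) = 3*(-2 + y) = -6 + 3*y)
D(W) = -9 (D(W) = -6 + 3*(-1) = -6 - 3 = -9)
(-36 + D(-8))**2 = (-36 - 9)**2 = (-45)**2 = 2025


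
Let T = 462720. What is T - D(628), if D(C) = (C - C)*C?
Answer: 462720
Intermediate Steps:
D(C) = 0 (D(C) = 0*C = 0)
T - D(628) = 462720 - 1*0 = 462720 + 0 = 462720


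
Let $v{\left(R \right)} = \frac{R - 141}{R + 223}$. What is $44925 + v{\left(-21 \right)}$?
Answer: $\frac{4537344}{101} \approx 44924.0$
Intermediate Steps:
$v{\left(R \right)} = \frac{-141 + R}{223 + R}$
$44925 + v{\left(-21 \right)} = 44925 + \frac{-141 - 21}{223 - 21} = 44925 + \frac{1}{202} \left(-162\right) = 44925 - \frac{81}{101} = \frac{4537344}{101}$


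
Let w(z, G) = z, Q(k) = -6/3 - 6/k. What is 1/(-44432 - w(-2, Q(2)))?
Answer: -1/44430 ≈ -2.2507e-5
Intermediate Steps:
Q(k) = -2 - 6/k (Q(k) = -6*⅓ - 6/k = -2 - 6/k)
1/(-44432 - w(-2, Q(2))) = 1/(-44432 - 1*(-2)) = 1/(-44432 + 2) = 1/(-44430) = -1/44430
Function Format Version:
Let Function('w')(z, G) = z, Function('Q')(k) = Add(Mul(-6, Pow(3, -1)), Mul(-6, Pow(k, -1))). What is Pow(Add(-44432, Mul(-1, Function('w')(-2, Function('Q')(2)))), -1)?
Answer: Rational(-1, 44430) ≈ -2.2507e-5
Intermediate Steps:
Function('Q')(k) = Add(-2, Mul(-6, Pow(k, -1))) (Function('Q')(k) = Add(Mul(-6, Rational(1, 3)), Mul(-6, Pow(k, -1))) = Add(-2, Mul(-6, Pow(k, -1))))
Pow(Add(-44432, Mul(-1, Function('w')(-2, Function('Q')(2)))), -1) = Pow(Add(-44432, Mul(-1, -2)), -1) = Pow(Add(-44432, 2), -1) = Pow(-44430, -1) = Rational(-1, 44430)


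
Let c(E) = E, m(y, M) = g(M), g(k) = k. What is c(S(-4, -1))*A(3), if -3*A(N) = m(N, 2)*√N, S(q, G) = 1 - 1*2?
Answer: 2*√3/3 ≈ 1.1547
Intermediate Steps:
S(q, G) = -1 (S(q, G) = 1 - 2 = -1)
m(y, M) = M
A(N) = -2*√N/3
c(S(-4, -1))*A(3) = -(-2)*√3/3 = 2*√3/3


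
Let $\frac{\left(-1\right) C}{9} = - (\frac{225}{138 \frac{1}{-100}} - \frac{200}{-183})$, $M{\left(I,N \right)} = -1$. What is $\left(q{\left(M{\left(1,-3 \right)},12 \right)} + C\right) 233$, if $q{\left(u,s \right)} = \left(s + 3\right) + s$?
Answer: $- \frac{467647077}{1403} \approx -3.3332 \cdot 10^{5}$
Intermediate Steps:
$q{\left(u,s \right)} = 3 + 2 s$ ($q{\left(u,s \right)} = \left(3 + s\right) + s = 3 + 2 s$)
$C = - \frac{2044950}{1403}$ ($C = - 9 \left(- (\frac{225}{138 \frac{1}{-100}} - \frac{200}{-183})\right) = - 9 \left(- (\frac{225}{138 \left(- \frac{1}{100}\right)} - - \frac{200}{183})\right) = - 9 \left(- (\frac{225}{- \frac{69}{50}} + \frac{200}{183})\right) = - 9 \left(- (225 \left(- \frac{50}{69}\right) + \frac{200}{183})\right) = - 9 \left(- (- \frac{3750}{23} + \frac{200}{183})\right) = - 9 \left(\left(-1\right) \left(- \frac{681650}{4209}\right)\right) = \left(-9\right) \frac{681650}{4209} = - \frac{2044950}{1403} \approx -1457.6$)
$\left(q{\left(M{\left(1,-3 \right)},12 \right)} + C\right) 233 = \left(\left(3 + 2 \cdot 12\right) - \frac{2044950}{1403}\right) 233 = \left(\left(3 + 24\right) - \frac{2044950}{1403}\right) 233 = \left(27 - \frac{2044950}{1403}\right) 233 = \left(- \frac{2007069}{1403}\right) 233 = - \frac{467647077}{1403}$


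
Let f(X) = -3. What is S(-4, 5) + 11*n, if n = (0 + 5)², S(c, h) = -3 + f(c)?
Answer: 269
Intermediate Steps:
S(c, h) = -6 (S(c, h) = -3 - 3 = -6)
n = 25 (n = 5² = 25)
S(-4, 5) + 11*n = -6 + 11*25 = -6 + 275 = 269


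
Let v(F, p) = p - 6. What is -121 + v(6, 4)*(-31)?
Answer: -59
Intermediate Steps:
v(F, p) = -6 + p
-121 + v(6, 4)*(-31) = -121 + (-6 + 4)*(-31) = -121 - 2*(-31) = -121 + 62 = -59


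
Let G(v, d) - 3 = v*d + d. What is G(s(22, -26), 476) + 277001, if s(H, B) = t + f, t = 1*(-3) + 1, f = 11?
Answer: 281764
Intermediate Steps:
t = -2 (t = -3 + 1 = -2)
s(H, B) = 9 (s(H, B) = -2 + 11 = 9)
G(v, d) = 3 + d + d*v (G(v, d) = 3 + (v*d + d) = 3 + (d*v + d) = 3 + (d + d*v) = 3 + d + d*v)
G(s(22, -26), 476) + 277001 = (3 + 476 + 476*9) + 277001 = (3 + 476 + 4284) + 277001 = 4763 + 277001 = 281764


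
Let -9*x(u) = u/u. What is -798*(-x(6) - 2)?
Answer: 4522/3 ≈ 1507.3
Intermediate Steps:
x(u) = -⅑ (x(u) = -u/(9*u) = -⅑*1 = -⅑)
-798*(-x(6) - 2) = -798*(-1*(-⅑) - 2) = -798*(⅑ - 2) = -798*(-17/9) = 4522/3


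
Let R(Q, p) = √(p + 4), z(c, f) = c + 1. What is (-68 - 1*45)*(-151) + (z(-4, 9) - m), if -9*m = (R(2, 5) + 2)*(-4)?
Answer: 153520/9 ≈ 17058.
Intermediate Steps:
z(c, f) = 1 + c
R(Q, p) = √(4 + p)
m = 20/9 (m = -(√(4 + 5) + 2)*(-4)/9 = -(√9 + 2)*(-4)/9 = -(3 + 2)*(-4)/9 = -5*(-4)/9 = -⅑*(-20) = 20/9 ≈ 2.2222)
(-68 - 1*45)*(-151) + (z(-4, 9) - m) = (-68 - 1*45)*(-151) + ((1 - 4) - 1*20/9) = (-68 - 45)*(-151) + (-3 - 20/9) = -113*(-151) - 47/9 = 17063 - 47/9 = 153520/9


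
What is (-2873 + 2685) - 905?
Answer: -1093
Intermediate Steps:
(-2873 + 2685) - 905 = -188 - 905 = -1093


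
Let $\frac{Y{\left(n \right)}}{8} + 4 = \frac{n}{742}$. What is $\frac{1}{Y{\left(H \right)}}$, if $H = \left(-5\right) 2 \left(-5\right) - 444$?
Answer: $- \frac{371}{13448} \approx -0.027588$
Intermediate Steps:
$H = -394$ ($H = \left(-10\right) \left(-5\right) - 444 = 50 - 444 = -394$)
$Y{\left(n \right)} = -32 + \frac{4 n}{371}$ ($Y{\left(n \right)} = -32 + 8 \frac{n}{742} = -32 + \frac{4 n}{371}$)
$\frac{1}{Y{\left(H \right)}} = \frac{1}{-32 + \frac{4}{371} \left(-394\right)} = \frac{1}{-32 - \frac{1576}{371}} = \frac{1}{- \frac{13448}{371}} = - \frac{371}{13448}$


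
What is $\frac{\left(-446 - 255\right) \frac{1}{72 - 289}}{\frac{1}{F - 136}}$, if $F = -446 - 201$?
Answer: $- \frac{548883}{217} \approx -2529.4$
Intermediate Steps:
$F = -647$ ($F = -446 - 201 = -647$)
$\frac{\left(-446 - 255\right) \frac{1}{72 - 289}}{\frac{1}{F - 136}} = \frac{\left(-446 - 255\right) \frac{1}{72 - 289}}{\frac{1}{-647 - 136}} = \frac{\left(-701\right) \frac{1}{-217}}{\frac{1}{-783}} = \frac{\left(-701\right) \left(- \frac{1}{217}\right)}{- \frac{1}{783}} = \frac{701}{217} \left(-783\right) = - \frac{548883}{217}$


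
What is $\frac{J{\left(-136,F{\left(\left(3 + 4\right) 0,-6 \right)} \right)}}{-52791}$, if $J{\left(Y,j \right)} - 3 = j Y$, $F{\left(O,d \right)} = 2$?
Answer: $\frac{269}{52791} \approx 0.0050956$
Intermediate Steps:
$J{\left(Y,j \right)} = 3 + Y j$ ($J{\left(Y,j \right)} = 3 + j Y = 3 + Y j$)
$\frac{J{\left(-136,F{\left(\left(3 + 4\right) 0,-6 \right)} \right)}}{-52791} = \frac{3 - 272}{-52791} = \left(3 - 272\right) \left(- \frac{1}{52791}\right) = \left(-269\right) \left(- \frac{1}{52791}\right) = \frac{269}{52791}$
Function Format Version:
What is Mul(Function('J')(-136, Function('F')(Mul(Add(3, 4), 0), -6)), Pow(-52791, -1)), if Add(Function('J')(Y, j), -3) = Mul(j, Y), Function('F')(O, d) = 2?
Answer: Rational(269, 52791) ≈ 0.0050956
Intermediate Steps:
Function('J')(Y, j) = Add(3, Mul(Y, j)) (Function('J')(Y, j) = Add(3, Mul(j, Y)) = Add(3, Mul(Y, j)))
Mul(Function('J')(-136, Function('F')(Mul(Add(3, 4), 0), -6)), Pow(-52791, -1)) = Mul(Add(3, Mul(-136, 2)), Pow(-52791, -1)) = Mul(Add(3, -272), Rational(-1, 52791)) = Mul(-269, Rational(-1, 52791)) = Rational(269, 52791)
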